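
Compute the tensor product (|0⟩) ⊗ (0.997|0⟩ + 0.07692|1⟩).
0.997|00⟩ + 0.07692|01⟩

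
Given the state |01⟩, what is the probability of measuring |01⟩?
1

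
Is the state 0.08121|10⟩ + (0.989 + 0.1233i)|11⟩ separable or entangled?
Separable

Writing the state as a|00⟩ + b|01⟩ + c|10⟩ + d|11⟩, it is a product state iff ad − bc = 0.
Here (a, b, c, d) = (0, 0, 0.08121, (0.989 + 0.1233i)): ad − bc = (0)(0.989 + 0.1233i) − (0)(0.08121) = 0, so the state is separable.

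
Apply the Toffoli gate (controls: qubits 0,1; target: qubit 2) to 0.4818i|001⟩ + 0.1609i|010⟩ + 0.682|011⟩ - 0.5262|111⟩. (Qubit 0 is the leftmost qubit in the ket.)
0.4818i|001⟩ + 0.1609i|010⟩ + 0.682|011⟩ - 0.5262|110⟩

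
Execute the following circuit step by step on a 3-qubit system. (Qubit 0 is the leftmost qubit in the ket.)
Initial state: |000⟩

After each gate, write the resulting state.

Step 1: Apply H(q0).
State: 1/√2|000⟩ + 1/√2|100⟩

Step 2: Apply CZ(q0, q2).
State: 1/√2|000⟩ + 1/√2|100⟩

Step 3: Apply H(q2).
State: 1/2|000⟩ + 1/2|001⟩ + 1/2|100⟩ + 1/2|101⟩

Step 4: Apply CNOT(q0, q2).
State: 1/2|000⟩ + 1/2|001⟩ + 1/2|100⟩ + 1/2|101⟩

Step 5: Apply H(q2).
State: 1/√2|000⟩ + 1/√2|100⟩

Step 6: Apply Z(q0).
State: 1/√2|000⟩ - 1/√2|100⟩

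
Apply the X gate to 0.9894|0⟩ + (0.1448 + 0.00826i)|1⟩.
(0.1448 + 0.00826i)|0⟩ + 0.9894|1⟩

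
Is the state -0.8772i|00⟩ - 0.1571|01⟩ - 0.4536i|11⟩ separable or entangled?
Entangled

Writing the state as a|00⟩ + b|01⟩ + c|10⟩ + d|11⟩, it is a product state iff ad − bc = 0.
Here (a, b, c, d) = (-0.8772i, -0.1571, 0, -0.4536i): ad − bc = (-0.8772i)(-0.4536i) − (-0.1571)(0) = -0.3979 ≠ 0, so the state is entangled.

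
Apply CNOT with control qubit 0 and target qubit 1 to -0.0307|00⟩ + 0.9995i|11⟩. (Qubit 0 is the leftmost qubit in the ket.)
-0.0307|00⟩ + 0.9995i|10⟩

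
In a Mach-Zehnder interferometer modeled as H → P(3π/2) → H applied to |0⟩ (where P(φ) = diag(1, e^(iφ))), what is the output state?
(1/2 - (1/2)i)|0⟩ + (1/2 + (1/2)i)|1⟩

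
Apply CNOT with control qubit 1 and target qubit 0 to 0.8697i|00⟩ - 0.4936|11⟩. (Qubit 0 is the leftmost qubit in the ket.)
0.8697i|00⟩ - 0.4936|01⟩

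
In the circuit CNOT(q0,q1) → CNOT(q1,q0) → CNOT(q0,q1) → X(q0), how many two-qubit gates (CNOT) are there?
3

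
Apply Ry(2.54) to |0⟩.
0.2963|0⟩ + 0.9551|1⟩

Ry(2.54) = [[cos(θ/2), −sin(θ/2)], [sin(θ/2), cos(θ/2)]]; θ = 2.54, cos(θ/2) ≈ 0.296281, sin(θ/2) ≈ 0.955101.
With a = amp(|0⟩) = 1 and b = amp(|1⟩) = 0:
new amp(|0⟩) = (0.296281)·a + (-0.955101)·b = 0.2963
new amp(|1⟩) = (0.955101)·a + (0.296281)·b = 0.9551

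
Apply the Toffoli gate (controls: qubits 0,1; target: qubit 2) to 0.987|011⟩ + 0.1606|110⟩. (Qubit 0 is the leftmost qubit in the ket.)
0.987|011⟩ + 0.1606|111⟩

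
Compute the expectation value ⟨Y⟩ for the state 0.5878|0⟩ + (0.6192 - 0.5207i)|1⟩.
-0.6121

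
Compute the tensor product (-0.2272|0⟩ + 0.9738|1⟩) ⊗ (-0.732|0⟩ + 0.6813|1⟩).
0.1663|00⟩ - 0.1548|01⟩ - 0.7128|10⟩ + 0.6634|11⟩

amp(|b₁b₂…⟩) = product of the factor amplitudes for bits b₁, b₂, …; only kets whose every factor amplitude is nonzero survive.
|00⟩: (-0.2272)(-0.732) = 0.1663
|01⟩: (-0.2272)(0.6813) = -0.1548
|10⟩: (0.9738)(-0.732) = -0.7128
|11⟩: (0.9738)(0.6813) = 0.6634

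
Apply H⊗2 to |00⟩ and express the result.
1/2|00⟩ + 1/2|01⟩ + 1/2|10⟩ + 1/2|11⟩

H⊗2 gives amp(|y⟩) = (1/2) Σ_x (−1)^(x·y) amp(|x⟩), where x·y is the number of positions in which both x and y have a 1.
|00⟩: (1)/2 = 1/2
|01⟩: (1)/2 = 1/2
|10⟩: (1)/2 = 1/2
|11⟩: (1)/2 = 1/2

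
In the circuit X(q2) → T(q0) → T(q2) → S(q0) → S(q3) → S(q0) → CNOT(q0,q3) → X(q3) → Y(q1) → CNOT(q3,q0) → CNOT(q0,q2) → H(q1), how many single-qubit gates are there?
9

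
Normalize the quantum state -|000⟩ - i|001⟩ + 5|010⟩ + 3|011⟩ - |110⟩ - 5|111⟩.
-0.127|000⟩ - 0.127i|001⟩ + 0.635|010⟩ + 0.381|011⟩ - 0.127|110⟩ - 0.635|111⟩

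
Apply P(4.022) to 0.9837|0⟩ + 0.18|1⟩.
0.9837|0⟩ + (-0.1146 - 0.1388i)|1⟩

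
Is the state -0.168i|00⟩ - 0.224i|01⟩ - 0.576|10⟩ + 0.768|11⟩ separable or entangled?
Entangled

Writing the state as a|00⟩ + b|01⟩ + c|10⟩ + d|11⟩, it is a product state iff ad − bc = 0.
Here (a, b, c, d) = (-0.168i, -0.224i, -0.576, 0.768): ad − bc = (-0.168i)(0.768) − (-0.224i)(-0.576) = -0.258i ≠ 0, so the state is entangled.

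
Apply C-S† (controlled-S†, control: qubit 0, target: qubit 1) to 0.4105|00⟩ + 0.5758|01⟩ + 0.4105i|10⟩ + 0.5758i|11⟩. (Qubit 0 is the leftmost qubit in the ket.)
0.4105|00⟩ + 0.5758|01⟩ + 0.4105i|10⟩ + 0.5758|11⟩

C-S† leaves the control-|0⟩ kets |00⟩, |01⟩ unchanged and applies S† to qubit 1 on the control-|1⟩ pair (|10⟩, |11⟩).
S† = [[1, 0], [0, -i]].
With a = amp(|10⟩) = 0.4105i and b = amp(|11⟩) = 0.5758i:
new amp(|10⟩) = (1)·a = 0.4105i
new amp(|11⟩) = (-i)·b = 0.5758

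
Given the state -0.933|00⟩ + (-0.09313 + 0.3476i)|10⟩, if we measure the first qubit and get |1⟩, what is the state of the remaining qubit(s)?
(-0.2588 + 0.9659i)|0⟩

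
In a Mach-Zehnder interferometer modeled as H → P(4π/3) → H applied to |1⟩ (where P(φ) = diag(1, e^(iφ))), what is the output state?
(0.75 + 0.433i)|0⟩ + (0.25 - 0.433i)|1⟩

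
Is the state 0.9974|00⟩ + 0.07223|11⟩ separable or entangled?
Entangled

Writing the state as a|00⟩ + b|01⟩ + c|10⟩ + d|11⟩, it is a product state iff ad − bc = 0.
Here (a, b, c, d) = (0.9974, 0, 0, 0.07223): ad − bc = (0.9974)(0.07223) − (0)(0) = 0.07204 ≠ 0, so the state is entangled.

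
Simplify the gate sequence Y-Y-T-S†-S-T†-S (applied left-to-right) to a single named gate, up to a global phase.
S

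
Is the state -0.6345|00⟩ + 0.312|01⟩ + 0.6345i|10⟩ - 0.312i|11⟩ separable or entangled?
Separable

Writing the state as a|00⟩ + b|01⟩ + c|10⟩ + d|11⟩, it is a product state iff ad − bc = 0.
Here (a, b, c, d) = (-0.6345, 0.312, 0.6345i, -0.312i): ad − bc = (-0.6345)(-0.312i) − (0.312)(0.6345i) = 0, so the state is separable.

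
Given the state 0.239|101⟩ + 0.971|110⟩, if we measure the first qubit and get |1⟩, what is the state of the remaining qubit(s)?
0.239|01⟩ + 0.971|10⟩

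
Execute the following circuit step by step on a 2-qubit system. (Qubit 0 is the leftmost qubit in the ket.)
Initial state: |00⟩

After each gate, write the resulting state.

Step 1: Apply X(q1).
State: |01⟩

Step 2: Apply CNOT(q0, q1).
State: |01⟩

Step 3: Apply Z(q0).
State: |01⟩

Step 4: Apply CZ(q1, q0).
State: |01⟩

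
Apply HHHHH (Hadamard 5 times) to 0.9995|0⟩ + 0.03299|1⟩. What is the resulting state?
0.7301|0⟩ + 0.6834|1⟩

H² = I, so H^5 = H: a single Hadamard. With (a, b) = (0.9995, 0.03299), H gives ((a + b)/√2, (a − b)/√2) = (0.7301, 0.6834).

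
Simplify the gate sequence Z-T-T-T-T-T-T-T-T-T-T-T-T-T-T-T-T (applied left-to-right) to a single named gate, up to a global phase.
Z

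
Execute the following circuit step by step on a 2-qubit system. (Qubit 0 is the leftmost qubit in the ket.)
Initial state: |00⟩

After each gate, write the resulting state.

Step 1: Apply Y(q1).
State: i|01⟩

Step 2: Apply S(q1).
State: -|01⟩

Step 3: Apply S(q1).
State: -i|01⟩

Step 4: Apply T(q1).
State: (1/√2 - (1/√2)i)|01⟩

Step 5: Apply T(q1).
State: |01⟩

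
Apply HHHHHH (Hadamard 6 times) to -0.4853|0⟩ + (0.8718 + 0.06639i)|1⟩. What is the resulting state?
-0.4853|0⟩ + (0.8718 + 0.06639i)|1⟩

H² = I, so an even number of Hadamards cancels: H^6 = I and the state is unchanged.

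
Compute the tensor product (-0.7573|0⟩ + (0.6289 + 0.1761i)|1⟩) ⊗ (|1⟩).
-0.7573|01⟩ + (0.6289 + 0.1761i)|11⟩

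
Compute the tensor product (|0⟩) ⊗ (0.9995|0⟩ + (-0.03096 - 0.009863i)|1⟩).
0.9995|00⟩ + (-0.03096 - 0.009863i)|01⟩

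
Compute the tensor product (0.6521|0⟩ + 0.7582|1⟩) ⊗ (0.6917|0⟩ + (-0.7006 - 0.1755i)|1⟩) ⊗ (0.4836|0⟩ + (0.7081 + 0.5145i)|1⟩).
0.2181|000⟩ + (0.3194 + 0.2321i)|001⟩ + (-0.2209 - 0.05534i)|010⟩ + (-0.2646 - 0.3161i)|011⟩ + 0.2536|100⟩ + (0.3714 + 0.2698i)|101⟩ + (-0.2569 - 0.06435i)|110⟩ + (-0.3077 - 0.3675i)|111⟩

amp(|b₁b₂…⟩) = product of the factor amplitudes for bits b₁, b₂, …; only kets whose every factor amplitude is nonzero survive.
|000⟩: (0.6521)(0.6917)(0.4836) = 0.2181
|001⟩: (0.6521)(0.6917)(0.7081 + 0.5145i) = (0.3194 + 0.2321i)
|010⟩: (0.6521)(-0.7006 - 0.1755i)(0.4836) = (-0.2209 - 0.05534i)
|011⟩: (0.6521)(-0.7006 - 0.1755i)(0.7081 + 0.5145i) = (-0.2646 - 0.3161i)
|100⟩: (0.7582)(0.6917)(0.4836) = 0.2536
|101⟩: (0.7582)(0.6917)(0.7081 + 0.5145i) = (0.3714 + 0.2698i)
|110⟩: (0.7582)(-0.7006 - 0.1755i)(0.4836) = (-0.2569 - 0.06435i)
|111⟩: (0.7582)(-0.7006 - 0.1755i)(0.7081 + 0.5145i) = (-0.3077 - 0.3675i)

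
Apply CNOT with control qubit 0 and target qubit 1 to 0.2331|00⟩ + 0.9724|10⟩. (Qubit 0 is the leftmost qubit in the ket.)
0.2331|00⟩ + 0.9724|11⟩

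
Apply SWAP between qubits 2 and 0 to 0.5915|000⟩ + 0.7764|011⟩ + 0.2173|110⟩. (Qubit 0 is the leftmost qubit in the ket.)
0.5915|000⟩ + 0.2173|011⟩ + 0.7764|110⟩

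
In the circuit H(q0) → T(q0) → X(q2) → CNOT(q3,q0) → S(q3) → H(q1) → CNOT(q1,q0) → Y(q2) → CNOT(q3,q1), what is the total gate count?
9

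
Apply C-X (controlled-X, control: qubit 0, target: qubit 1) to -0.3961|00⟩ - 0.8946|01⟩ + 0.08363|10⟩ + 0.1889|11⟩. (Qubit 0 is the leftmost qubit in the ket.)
-0.3961|00⟩ - 0.8946|01⟩ + 0.1889|10⟩ + 0.08363|11⟩

C-X leaves the control-|0⟩ kets |00⟩, |01⟩ unchanged and applies X to qubit 1 on the control-|1⟩ pair (|10⟩, |11⟩).
X = [[0, 1], [1, 0]].
With a = amp(|10⟩) = 0.08363 and b = amp(|11⟩) = 0.1889:
new amp(|10⟩) = (1)·b = 0.1889
new amp(|11⟩) = (1)·a = 0.08363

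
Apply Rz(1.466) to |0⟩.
(0.7432 - 0.6691i)|0⟩

Rz(1.466) = [[e^(−iθ/2), 0], [0, e^(iθ/2)]] with e^(±iθ/2) = cos(θ/2) ± i·sin(θ/2); θ = 1.466, cos(θ/2) ≈ 0.74317, sin(θ/2) ≈ 0.669102.
With a = amp(|0⟩) = 1 and b = amp(|1⟩) = 0:
new amp(|0⟩) = (0.74317 - 0.669102i)·a = (0.7432 - 0.6691i)
new amp(|1⟩) = (0.74317 + 0.669102i)·b = 0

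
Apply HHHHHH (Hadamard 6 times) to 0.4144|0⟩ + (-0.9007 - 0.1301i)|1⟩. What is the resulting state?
0.4144|0⟩ + (-0.9007 - 0.1301i)|1⟩

H² = I, so an even number of Hadamards cancels: H^6 = I and the state is unchanged.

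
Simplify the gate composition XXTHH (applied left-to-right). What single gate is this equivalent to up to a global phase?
T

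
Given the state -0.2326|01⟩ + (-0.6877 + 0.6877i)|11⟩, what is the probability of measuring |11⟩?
0.9459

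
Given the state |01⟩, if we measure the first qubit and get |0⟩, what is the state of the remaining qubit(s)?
|1⟩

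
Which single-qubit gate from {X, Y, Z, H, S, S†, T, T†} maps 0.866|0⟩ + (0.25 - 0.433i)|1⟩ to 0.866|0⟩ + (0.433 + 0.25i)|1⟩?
S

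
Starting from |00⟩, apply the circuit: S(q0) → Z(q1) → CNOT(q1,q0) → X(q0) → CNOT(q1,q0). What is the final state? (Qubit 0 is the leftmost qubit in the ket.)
|10⟩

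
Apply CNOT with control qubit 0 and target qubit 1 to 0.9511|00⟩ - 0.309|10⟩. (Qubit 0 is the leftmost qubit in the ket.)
0.9511|00⟩ - 0.309|11⟩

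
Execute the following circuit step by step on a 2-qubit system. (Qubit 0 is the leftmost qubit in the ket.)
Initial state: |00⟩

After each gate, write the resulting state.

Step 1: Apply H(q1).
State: 1/√2|00⟩ + 1/√2|01⟩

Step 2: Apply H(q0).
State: 1/2|00⟩ + 1/2|01⟩ + 1/2|10⟩ + 1/2|11⟩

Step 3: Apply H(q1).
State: 1/√2|00⟩ + 1/√2|10⟩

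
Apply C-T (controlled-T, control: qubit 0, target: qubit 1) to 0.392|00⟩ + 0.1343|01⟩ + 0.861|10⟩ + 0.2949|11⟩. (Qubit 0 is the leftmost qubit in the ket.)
0.392|00⟩ + 0.1343|01⟩ + 0.861|10⟩ + (0.2085 + 0.2085i)|11⟩

C-T leaves the control-|0⟩ kets |00⟩, |01⟩ unchanged and applies T to qubit 1 on the control-|1⟩ pair (|10⟩, |11⟩).
T = [[1, 0], [0, (1/√2 + (1/√2)i)]].
With a = amp(|10⟩) = 0.861 and b = amp(|11⟩) = 0.2949:
new amp(|10⟩) = (1)·a = 0.861
new amp(|11⟩) = (1/√2 + (1/√2)i)·b = (0.2085 + 0.2085i)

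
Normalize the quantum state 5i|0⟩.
i|0⟩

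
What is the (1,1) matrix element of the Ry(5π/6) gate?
0.2588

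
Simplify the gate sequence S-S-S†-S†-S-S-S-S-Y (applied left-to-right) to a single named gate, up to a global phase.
Y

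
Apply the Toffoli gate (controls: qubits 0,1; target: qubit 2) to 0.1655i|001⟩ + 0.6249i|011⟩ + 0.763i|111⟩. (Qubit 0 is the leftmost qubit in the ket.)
0.1655i|001⟩ + 0.6249i|011⟩ + 0.763i|110⟩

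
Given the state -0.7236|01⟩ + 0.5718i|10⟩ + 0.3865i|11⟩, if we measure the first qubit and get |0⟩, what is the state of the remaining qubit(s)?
-|1⟩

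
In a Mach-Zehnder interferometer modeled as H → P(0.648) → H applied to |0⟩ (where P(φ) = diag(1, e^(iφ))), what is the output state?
(0.8986 + 0.3018i)|0⟩ + (0.1014 - 0.3018i)|1⟩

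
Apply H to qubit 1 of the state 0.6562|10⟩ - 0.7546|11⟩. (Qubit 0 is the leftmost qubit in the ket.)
-0.06958|10⟩ + 0.9976|11⟩

H on qubit 1 mixes each pair of kets that differ only in qubit 1: amplitudes (a, b) of (|…0…⟩, |…1…⟩) become ((a + b)/√2, (a − b)/√2). Kets absent from the input have amplitude 0.
(|10⟩, |11⟩): (a, b) = (0.6562, -0.7546) → (-0.06958, 0.9976)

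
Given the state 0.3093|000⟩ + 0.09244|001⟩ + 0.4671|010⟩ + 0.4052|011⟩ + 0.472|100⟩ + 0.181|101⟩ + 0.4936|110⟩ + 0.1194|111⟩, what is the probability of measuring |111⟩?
0.01426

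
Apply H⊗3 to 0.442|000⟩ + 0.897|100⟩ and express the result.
0.4734|000⟩ + 0.4734|001⟩ + 0.4734|010⟩ + 0.4734|011⟩ - 0.1609|100⟩ - 0.1609|101⟩ - 0.1609|110⟩ - 0.1609|111⟩

H⊗3 gives amp(|y⟩) = (1/2√2) Σ_x (−1)^(x·y) amp(|x⟩), where x·y is the number of positions in which both x and y have a 1.
|000⟩: (0.442 + 0.897)/(2√2) = 0.4734
|001⟩: (0.442 + 0.897)/(2√2) = 0.4734
|010⟩: (0.442 + 0.897)/(2√2) = 0.4734
|011⟩: (0.442 + 0.897)/(2√2) = 0.4734
|100⟩: (0.442 - 0.897)/(2√2) = -0.1609
|101⟩: (0.442 - 0.897)/(2√2) = -0.1609
|110⟩: (0.442 - 0.897)/(2√2) = -0.1609
|111⟩: (0.442 - 0.897)/(2√2) = -0.1609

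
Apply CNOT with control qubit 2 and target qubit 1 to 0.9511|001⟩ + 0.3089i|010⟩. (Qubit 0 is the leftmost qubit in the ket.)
0.3089i|010⟩ + 0.9511|011⟩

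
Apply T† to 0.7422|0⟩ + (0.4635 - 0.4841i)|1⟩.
0.7422|0⟩ + (-0.01457 - 0.6701i)|1⟩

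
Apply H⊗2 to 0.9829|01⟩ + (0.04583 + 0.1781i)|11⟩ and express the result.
(0.5144 + 0.08905i)|00⟩ + (-0.5144 - 0.08905i)|01⟩ + (0.4685 - 0.08905i)|10⟩ + (-0.4685 + 0.08905i)|11⟩

H⊗2 gives amp(|y⟩) = (1/2) Σ_x (−1)^(x·y) amp(|x⟩), where x·y is the number of positions in which both x and y have a 1.
|00⟩: (0.9829 + (0.04583 + 0.1781i))/2 = (0.5144 + 0.08905i)
|01⟩: (-0.9829 - (0.04583 + 0.1781i))/2 = (-0.5144 - 0.08905i)
|10⟩: (0.9829 - (0.04583 + 0.1781i))/2 = (0.4685 - 0.08905i)
|11⟩: (-0.9829 + (0.04583 + 0.1781i))/2 = (-0.4685 + 0.08905i)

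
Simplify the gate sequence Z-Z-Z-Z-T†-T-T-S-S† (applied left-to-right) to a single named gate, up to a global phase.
T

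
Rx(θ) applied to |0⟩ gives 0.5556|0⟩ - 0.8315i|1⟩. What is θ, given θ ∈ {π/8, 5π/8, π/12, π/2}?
5π/8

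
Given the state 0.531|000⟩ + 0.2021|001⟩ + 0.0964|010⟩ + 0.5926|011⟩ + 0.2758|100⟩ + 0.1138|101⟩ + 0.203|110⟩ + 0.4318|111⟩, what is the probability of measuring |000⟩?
0.282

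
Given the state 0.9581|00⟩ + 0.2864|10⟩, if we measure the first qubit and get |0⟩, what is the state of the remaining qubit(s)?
|0⟩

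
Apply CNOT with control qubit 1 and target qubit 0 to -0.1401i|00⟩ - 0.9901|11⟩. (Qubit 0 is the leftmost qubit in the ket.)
-0.1401i|00⟩ - 0.9901|01⟩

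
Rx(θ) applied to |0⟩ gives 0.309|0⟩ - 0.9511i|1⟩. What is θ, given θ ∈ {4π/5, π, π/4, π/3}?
4π/5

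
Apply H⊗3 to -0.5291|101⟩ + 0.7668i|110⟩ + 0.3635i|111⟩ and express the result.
(-0.1871 + 0.3996i)|000⟩ + (0.1871 + 0.1426i)|001⟩ + (-0.1871 - 0.3996i)|010⟩ + (0.1871 - 0.1426i)|011⟩ + (0.1871 - 0.3996i)|100⟩ + (-0.1871 - 0.1426i)|101⟩ + (0.1871 + 0.3996i)|110⟩ + (-0.1871 + 0.1426i)|111⟩

H⊗3 gives amp(|y⟩) = (1/2√2) Σ_x (−1)^(x·y) amp(|x⟩), where x·y is the number of positions in which both x and y have a 1.
|000⟩: (-0.5291 + 0.7668i + 0.3635i)/(2√2) = (-0.1871 + 0.3996i)
|001⟩: (0.5291 + 0.7668i - 0.3635i)/(2√2) = (0.1871 + 0.1426i)
|010⟩: (-0.5291 - 0.7668i - 0.3635i)/(2√2) = (-0.1871 - 0.3996i)
|011⟩: (0.5291 - 0.7668i + 0.3635i)/(2√2) = (0.1871 - 0.1426i)
|100⟩: (0.5291 - 0.7668i - 0.3635i)/(2√2) = (0.1871 - 0.3996i)
|101⟩: (-0.5291 - 0.7668i + 0.3635i)/(2√2) = (-0.1871 - 0.1426i)
|110⟩: (0.5291 + 0.7668i + 0.3635i)/(2√2) = (0.1871 + 0.3996i)
|111⟩: (-0.5291 + 0.7668i - 0.3635i)/(2√2) = (-0.1871 + 0.1426i)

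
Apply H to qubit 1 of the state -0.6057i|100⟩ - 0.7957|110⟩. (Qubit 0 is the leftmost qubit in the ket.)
(-0.5626 - 0.4283i)|100⟩ + (0.5626 - 0.4283i)|110⟩

H on qubit 1 mixes each pair of kets that differ only in qubit 1: amplitudes (a, b) of (|…0…⟩, |…1…⟩) become ((a + b)/√2, (a − b)/√2). Kets absent from the input have amplitude 0.
(|100⟩, |110⟩): (a, b) = (-0.6057i, -0.7957) → ((-0.5626 - 0.4283i), (0.5626 - 0.4283i))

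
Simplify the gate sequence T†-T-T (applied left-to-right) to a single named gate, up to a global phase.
T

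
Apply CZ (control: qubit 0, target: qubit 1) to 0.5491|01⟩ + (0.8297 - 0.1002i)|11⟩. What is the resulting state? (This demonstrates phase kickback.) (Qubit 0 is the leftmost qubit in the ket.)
0.5491|01⟩ + (-0.8297 + 0.1002i)|11⟩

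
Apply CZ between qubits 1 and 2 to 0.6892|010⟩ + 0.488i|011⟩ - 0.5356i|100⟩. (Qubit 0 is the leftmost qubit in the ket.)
0.6892|010⟩ - 0.488i|011⟩ - 0.5356i|100⟩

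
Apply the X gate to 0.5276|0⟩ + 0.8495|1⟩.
0.8495|0⟩ + 0.5276|1⟩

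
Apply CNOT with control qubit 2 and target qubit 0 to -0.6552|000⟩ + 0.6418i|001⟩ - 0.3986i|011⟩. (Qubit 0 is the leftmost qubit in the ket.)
-0.6552|000⟩ + 0.6418i|101⟩ - 0.3986i|111⟩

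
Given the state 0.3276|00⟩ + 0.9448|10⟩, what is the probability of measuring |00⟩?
0.1073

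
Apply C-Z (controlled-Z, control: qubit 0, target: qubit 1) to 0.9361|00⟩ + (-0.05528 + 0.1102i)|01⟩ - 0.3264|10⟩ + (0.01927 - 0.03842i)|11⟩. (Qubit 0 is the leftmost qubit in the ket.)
0.9361|00⟩ + (-0.05528 + 0.1102i)|01⟩ - 0.3264|10⟩ + (-0.01927 + 0.03842i)|11⟩

C-Z leaves the control-|0⟩ kets |00⟩, |01⟩ unchanged and applies Z to qubit 1 on the control-|1⟩ pair (|10⟩, |11⟩).
Z = [[1, 0], [0, -1]].
With a = amp(|10⟩) = -0.3264 and b = amp(|11⟩) = (0.01927 - 0.03842i):
new amp(|10⟩) = (1)·a = -0.3264
new amp(|11⟩) = (-1)·b = (-0.01927 + 0.03842i)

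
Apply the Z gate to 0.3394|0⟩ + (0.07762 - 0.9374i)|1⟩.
0.3394|0⟩ + (-0.07762 + 0.9374i)|1⟩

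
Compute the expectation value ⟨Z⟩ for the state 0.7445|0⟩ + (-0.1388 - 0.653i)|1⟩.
0.1086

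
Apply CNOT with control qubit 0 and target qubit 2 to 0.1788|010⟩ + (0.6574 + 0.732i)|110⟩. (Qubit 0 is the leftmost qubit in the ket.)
0.1788|010⟩ + (0.6574 + 0.732i)|111⟩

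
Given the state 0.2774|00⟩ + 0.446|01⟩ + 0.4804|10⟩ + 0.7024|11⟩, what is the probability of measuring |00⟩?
0.07695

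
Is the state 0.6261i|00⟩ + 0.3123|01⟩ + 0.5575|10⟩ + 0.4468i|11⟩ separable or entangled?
Entangled

Writing the state as a|00⟩ + b|01⟩ + c|10⟩ + d|11⟩, it is a product state iff ad − bc = 0.
Here (a, b, c, d) = (0.6261i, 0.3123, 0.5575, 0.4468i): ad − bc = (0.6261i)(0.4468i) − (0.3123)(0.5575) = -0.4538 ≠ 0, so the state is entangled.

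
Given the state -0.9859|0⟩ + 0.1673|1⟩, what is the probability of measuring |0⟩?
0.972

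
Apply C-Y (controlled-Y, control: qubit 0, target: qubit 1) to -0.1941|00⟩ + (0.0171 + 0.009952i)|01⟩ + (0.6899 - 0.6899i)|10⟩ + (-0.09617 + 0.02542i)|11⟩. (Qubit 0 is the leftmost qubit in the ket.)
-0.1941|00⟩ + (0.0171 + 0.009952i)|01⟩ + (0.02542 + 0.09617i)|10⟩ + (0.6899 + 0.6899i)|11⟩

C-Y leaves the control-|0⟩ kets |00⟩, |01⟩ unchanged and applies Y to qubit 1 on the control-|1⟩ pair (|10⟩, |11⟩).
Y = [[0, -i], [i, 0]].
With a = amp(|10⟩) = (0.6899 - 0.6899i) and b = amp(|11⟩) = (-0.09617 + 0.02542i):
new amp(|10⟩) = (-i)·b = (0.02542 + 0.09617i)
new amp(|11⟩) = (i)·a = (0.6899 + 0.6899i)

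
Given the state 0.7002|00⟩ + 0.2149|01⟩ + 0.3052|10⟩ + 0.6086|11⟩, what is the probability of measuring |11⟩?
0.3704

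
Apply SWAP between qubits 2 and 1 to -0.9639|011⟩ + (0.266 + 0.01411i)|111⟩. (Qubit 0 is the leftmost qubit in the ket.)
-0.9639|011⟩ + (0.266 + 0.01411i)|111⟩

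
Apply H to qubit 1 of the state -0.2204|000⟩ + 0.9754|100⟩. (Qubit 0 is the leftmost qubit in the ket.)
-0.1558|000⟩ - 0.1558|010⟩ + 0.6897|100⟩ + 0.6897|110⟩

H on qubit 1 mixes each pair of kets that differ only in qubit 1: amplitudes (a, b) of (|…0…⟩, |…1…⟩) become ((a + b)/√2, (a − b)/√2). Kets absent from the input have amplitude 0.
(|000⟩, |010⟩): (a, b) = (-0.2204, 0) → (-0.1558, -0.1558)
(|100⟩, |110⟩): (a, b) = (0.9754, 0) → (0.6897, 0.6897)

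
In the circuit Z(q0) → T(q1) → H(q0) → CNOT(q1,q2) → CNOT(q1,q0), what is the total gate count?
5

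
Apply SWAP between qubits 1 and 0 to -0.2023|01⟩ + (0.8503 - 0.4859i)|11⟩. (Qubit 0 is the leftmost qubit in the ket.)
-0.2023|10⟩ + (0.8503 - 0.4859i)|11⟩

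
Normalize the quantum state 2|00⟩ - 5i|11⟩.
0.3714|00⟩ - 0.9285i|11⟩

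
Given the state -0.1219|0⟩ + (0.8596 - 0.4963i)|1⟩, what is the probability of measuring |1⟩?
0.9852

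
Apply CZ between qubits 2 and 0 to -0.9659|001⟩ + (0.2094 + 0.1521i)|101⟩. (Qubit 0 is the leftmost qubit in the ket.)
-0.9659|001⟩ + (-0.2094 - 0.1521i)|101⟩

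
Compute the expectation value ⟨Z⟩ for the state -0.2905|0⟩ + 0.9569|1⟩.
-0.8313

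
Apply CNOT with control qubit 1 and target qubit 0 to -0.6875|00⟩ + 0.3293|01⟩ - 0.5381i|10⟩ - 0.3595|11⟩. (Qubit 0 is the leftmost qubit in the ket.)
-0.6875|00⟩ - 0.3595|01⟩ - 0.5381i|10⟩ + 0.3293|11⟩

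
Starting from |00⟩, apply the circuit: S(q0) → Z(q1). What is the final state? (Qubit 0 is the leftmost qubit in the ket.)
|00⟩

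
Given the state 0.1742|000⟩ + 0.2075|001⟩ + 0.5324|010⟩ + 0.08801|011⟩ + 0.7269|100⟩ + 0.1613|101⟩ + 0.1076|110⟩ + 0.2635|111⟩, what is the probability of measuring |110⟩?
0.01158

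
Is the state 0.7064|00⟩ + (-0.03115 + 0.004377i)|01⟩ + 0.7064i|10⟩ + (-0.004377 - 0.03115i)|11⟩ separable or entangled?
Separable

Writing the state as a|00⟩ + b|01⟩ + c|10⟩ + d|11⟩, it is a product state iff ad − bc = 0.
Here (a, b, c, d) = (0.7064, (-0.03115 + 0.004377i), 0.7064i, (-0.004377 - 0.03115i)): ad − bc = (0.7064)(-0.004377 - 0.03115i) − (-0.03115 + 0.004377i)(0.7064i) = 0, so the state is separable.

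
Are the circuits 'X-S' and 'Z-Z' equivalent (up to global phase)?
No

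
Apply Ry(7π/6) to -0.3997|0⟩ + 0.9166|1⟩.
-0.7819|0⟩ - 0.6233|1⟩

Ry(7π/6) = [[cos(θ/2), −sin(θ/2)], [sin(θ/2), cos(θ/2)]]; θ = 7π/6, cos(θ/2) ≈ -0.258819, sin(θ/2) ≈ 0.965926.
With a = amp(|0⟩) = -0.3997 and b = amp(|1⟩) = 0.9166:
new amp(|0⟩) = (-0.258819)·a + (-0.965926)·b = -0.7819
new amp(|1⟩) = (0.965926)·a + (-0.258819)·b = -0.6233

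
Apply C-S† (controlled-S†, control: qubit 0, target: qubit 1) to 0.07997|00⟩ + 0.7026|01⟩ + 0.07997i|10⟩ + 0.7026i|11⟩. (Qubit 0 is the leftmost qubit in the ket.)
0.07997|00⟩ + 0.7026|01⟩ + 0.07997i|10⟩ + 0.7026|11⟩

C-S† leaves the control-|0⟩ kets |00⟩, |01⟩ unchanged and applies S† to qubit 1 on the control-|1⟩ pair (|10⟩, |11⟩).
S† = [[1, 0], [0, -i]].
With a = amp(|10⟩) = 0.07997i and b = amp(|11⟩) = 0.7026i:
new amp(|10⟩) = (1)·a = 0.07997i
new amp(|11⟩) = (-i)·b = 0.7026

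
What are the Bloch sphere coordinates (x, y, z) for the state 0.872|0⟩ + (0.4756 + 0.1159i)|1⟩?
(0.8294, 0.2021, 0.5208)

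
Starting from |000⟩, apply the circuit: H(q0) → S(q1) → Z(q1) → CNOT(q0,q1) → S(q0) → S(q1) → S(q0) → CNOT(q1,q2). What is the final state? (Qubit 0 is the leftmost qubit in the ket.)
1/√2|000⟩ - (1/√2)i|111⟩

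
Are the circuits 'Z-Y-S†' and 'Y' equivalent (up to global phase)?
No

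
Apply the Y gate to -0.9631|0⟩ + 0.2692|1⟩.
-0.2692i|0⟩ - 0.9631i|1⟩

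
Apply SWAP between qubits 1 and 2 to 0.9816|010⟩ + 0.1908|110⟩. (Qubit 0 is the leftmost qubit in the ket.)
0.9816|001⟩ + 0.1908|101⟩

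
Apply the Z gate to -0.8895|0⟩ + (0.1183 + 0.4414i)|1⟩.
-0.8895|0⟩ + (-0.1183 - 0.4414i)|1⟩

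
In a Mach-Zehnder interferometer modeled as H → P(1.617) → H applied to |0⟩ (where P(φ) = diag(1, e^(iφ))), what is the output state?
(0.4769 + 0.4995i)|0⟩ + (0.5231 - 0.4995i)|1⟩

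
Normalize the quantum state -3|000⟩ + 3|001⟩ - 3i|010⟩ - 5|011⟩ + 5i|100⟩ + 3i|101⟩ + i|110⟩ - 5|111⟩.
-0.2835|000⟩ + 0.2835|001⟩ - 0.2835i|010⟩ - 0.4725|011⟩ + 0.4725i|100⟩ + 0.2835i|101⟩ + 0.09449i|110⟩ - 0.4725|111⟩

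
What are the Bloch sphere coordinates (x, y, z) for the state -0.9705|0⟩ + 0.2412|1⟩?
(-0.4682, 0, 0.8837)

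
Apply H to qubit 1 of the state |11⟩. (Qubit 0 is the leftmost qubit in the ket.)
1/√2|10⟩ - 1/√2|11⟩

H on qubit 1 mixes each pair of kets that differ only in qubit 1: amplitudes (a, b) of (|…0…⟩, |…1…⟩) become ((a + b)/√2, (a − b)/√2). Kets absent from the input have amplitude 0.
(|10⟩, |11⟩): (a, b) = (0, 1) → (1/√2, -1/√2)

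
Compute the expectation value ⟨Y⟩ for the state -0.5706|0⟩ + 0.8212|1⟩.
0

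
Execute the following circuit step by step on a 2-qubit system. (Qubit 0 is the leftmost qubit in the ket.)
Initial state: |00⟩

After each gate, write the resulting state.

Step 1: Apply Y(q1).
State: i|01⟩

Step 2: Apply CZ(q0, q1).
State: i|01⟩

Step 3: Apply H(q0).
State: (1/√2)i|01⟩ + (1/√2)i|11⟩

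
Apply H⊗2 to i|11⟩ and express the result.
(1/2)i|00⟩ - (1/2)i|01⟩ - (1/2)i|10⟩ + (1/2)i|11⟩

H⊗2 gives amp(|y⟩) = (1/2) Σ_x (−1)^(x·y) amp(|x⟩), where x·y is the number of positions in which both x and y have a 1.
|00⟩: (i)/2 = (1/2)i
|01⟩: (-i)/2 = -(1/2)i
|10⟩: (-i)/2 = -(1/2)i
|11⟩: (i)/2 = (1/2)i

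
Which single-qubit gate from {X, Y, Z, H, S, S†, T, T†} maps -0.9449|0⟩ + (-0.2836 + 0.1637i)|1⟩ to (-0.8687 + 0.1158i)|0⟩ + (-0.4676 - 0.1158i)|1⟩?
H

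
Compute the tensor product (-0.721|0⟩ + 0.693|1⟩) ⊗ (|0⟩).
-0.721|00⟩ + 0.693|10⟩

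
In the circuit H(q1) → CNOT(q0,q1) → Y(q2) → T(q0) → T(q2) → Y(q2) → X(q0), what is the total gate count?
7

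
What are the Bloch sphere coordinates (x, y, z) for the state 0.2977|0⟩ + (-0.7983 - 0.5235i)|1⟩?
(-0.4753, -0.3117, -0.8227)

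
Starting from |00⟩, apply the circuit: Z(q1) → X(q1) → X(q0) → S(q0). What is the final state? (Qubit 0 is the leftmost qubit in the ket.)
i|11⟩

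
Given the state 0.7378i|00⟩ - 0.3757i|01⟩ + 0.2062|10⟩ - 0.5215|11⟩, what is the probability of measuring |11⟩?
0.272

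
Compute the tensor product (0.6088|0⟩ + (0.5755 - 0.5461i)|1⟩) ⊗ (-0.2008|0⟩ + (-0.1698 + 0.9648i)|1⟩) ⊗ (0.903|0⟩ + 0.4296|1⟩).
-0.1104|000⟩ - 0.05252|001⟩ + (-0.09335 + 0.5304i)|010⟩ + (-0.04441 + 0.2523i)|011⟩ + (-0.1044 + 0.09902i)|100⟩ + (-0.04964 + 0.04711i)|101⟩ + (0.3875 + 0.5851i)|110⟩ + (0.1844 + 0.2784i)|111⟩

amp(|b₁b₂…⟩) = product of the factor amplitudes for bits b₁, b₂, …; only kets whose every factor amplitude is nonzero survive.
|000⟩: (0.6088)(-0.2008)(0.903) = -0.1104
|001⟩: (0.6088)(-0.2008)(0.4296) = -0.05252
|010⟩: (0.6088)(-0.1698 + 0.9648i)(0.903) = (-0.09335 + 0.5304i)
|011⟩: (0.6088)(-0.1698 + 0.9648i)(0.4296) = (-0.04441 + 0.2523i)
|100⟩: (0.5755 - 0.5461i)(-0.2008)(0.903) = (-0.1044 + 0.09902i)
|101⟩: (0.5755 - 0.5461i)(-0.2008)(0.4296) = (-0.04964 + 0.04711i)
|110⟩: (0.5755 - 0.5461i)(-0.1698 + 0.9648i)(0.903) = (0.3875 + 0.5851i)
|111⟩: (0.5755 - 0.5461i)(-0.1698 + 0.9648i)(0.4296) = (0.1844 + 0.2784i)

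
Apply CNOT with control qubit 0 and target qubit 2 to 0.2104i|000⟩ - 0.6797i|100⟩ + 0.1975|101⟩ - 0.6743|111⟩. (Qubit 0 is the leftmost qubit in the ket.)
0.2104i|000⟩ + 0.1975|100⟩ - 0.6797i|101⟩ - 0.6743|110⟩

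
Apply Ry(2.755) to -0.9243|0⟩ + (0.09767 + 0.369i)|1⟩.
(-0.2734 - 0.3621i)|0⟩ + (-0.8883 + 0.07088i)|1⟩

Ry(2.755) = [[cos(θ/2), −sin(θ/2)], [sin(θ/2), cos(θ/2)]]; θ = 2.755, cos(θ/2) ≈ 0.192095, sin(θ/2) ≈ 0.981376.
With a = amp(|0⟩) = -0.9243 and b = amp(|1⟩) = (0.09767 + 0.369i):
new amp(|0⟩) = (0.192095)·a + (-0.981376)·b = (-0.2734 - 0.3621i)
new amp(|1⟩) = (0.981376)·a + (0.192095)·b = (-0.8883 + 0.07088i)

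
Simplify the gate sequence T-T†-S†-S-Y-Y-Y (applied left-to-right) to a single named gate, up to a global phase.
Y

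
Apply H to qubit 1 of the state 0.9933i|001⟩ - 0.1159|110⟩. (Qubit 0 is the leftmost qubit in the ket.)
0.7024i|001⟩ + 0.7024i|011⟩ - 0.08195|100⟩ + 0.08195|110⟩

H on qubit 1 mixes each pair of kets that differ only in qubit 1: amplitudes (a, b) of (|…0…⟩, |…1…⟩) become ((a + b)/√2, (a − b)/√2). Kets absent from the input have amplitude 0.
(|001⟩, |011⟩): (a, b) = (0.9933i, 0) → (0.7024i, 0.7024i)
(|100⟩, |110⟩): (a, b) = (0, -0.1159) → (-0.08195, 0.08195)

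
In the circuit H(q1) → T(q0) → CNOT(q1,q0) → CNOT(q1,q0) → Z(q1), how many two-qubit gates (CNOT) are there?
2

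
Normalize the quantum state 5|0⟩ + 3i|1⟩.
0.8575|0⟩ + 0.5145i|1⟩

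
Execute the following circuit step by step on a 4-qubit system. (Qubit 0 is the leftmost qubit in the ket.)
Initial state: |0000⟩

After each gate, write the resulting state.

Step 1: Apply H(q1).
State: 1/√2|0000⟩ + 1/√2|0100⟩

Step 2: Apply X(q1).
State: 1/√2|0000⟩ + 1/√2|0100⟩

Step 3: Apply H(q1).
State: |0000⟩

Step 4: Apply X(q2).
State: |0010⟩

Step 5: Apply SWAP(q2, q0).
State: |1000⟩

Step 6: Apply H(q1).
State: 1/√2|1000⟩ + 1/√2|1100⟩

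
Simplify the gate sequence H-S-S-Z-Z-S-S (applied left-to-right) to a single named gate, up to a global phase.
H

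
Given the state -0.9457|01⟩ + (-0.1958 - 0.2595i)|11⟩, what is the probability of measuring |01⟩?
0.8943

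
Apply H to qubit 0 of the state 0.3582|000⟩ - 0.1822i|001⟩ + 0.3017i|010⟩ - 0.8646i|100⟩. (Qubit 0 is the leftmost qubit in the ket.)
(0.2533 - 0.6114i)|000⟩ - 0.1288i|001⟩ + 0.2133i|010⟩ + (0.2533 + 0.6114i)|100⟩ - 0.1288i|101⟩ + 0.2133i|110⟩

H on qubit 0 mixes each pair of kets that differ only in qubit 0: amplitudes (a, b) of (|…0…⟩, |…1…⟩) become ((a + b)/√2, (a − b)/√2). Kets absent from the input have amplitude 0.
(|000⟩, |100⟩): (a, b) = (0.3582, -0.8646i) → ((0.2533 - 0.6114i), (0.2533 + 0.6114i))
(|001⟩, |101⟩): (a, b) = (-0.1822i, 0) → (-0.1288i, -0.1288i)
(|010⟩, |110⟩): (a, b) = (0.3017i, 0) → (0.2133i, 0.2133i)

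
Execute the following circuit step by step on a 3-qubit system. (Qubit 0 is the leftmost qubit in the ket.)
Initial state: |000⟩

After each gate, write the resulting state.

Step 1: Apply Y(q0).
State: i|100⟩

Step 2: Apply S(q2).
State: i|100⟩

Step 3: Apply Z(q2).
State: i|100⟩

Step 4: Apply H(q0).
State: (1/√2)i|000⟩ - (1/√2)i|100⟩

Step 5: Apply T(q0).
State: (1/√2)i|000⟩ + (1/2 - (1/2)i)|100⟩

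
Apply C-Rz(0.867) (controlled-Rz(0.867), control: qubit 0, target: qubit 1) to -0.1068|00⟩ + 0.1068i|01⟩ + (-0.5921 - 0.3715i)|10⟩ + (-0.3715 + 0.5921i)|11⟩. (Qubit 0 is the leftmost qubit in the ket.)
-0.1068|00⟩ + 0.1068i|01⟩ + (-0.6934 - 0.08843i)|10⟩ + (-0.5858 + 0.3813i)|11⟩

C-Rz(0.867) leaves the control-|0⟩ kets |00⟩, |01⟩ unchanged and applies Rz(0.867) to qubit 1 on the control-|1⟩ pair (|10⟩, |11⟩).
Rz(0.867) = [[e^(−iθ/2), 0], [0, e^(iθ/2)]] with e^(±iθ/2) = cos(θ/2) ± i·sin(θ/2); θ = 0.867, cos(θ/2) ≈ 0.907501, sin(θ/2) ≈ 0.42005.
With a = amp(|10⟩) = (-0.5921 - 0.3715i) and b = amp(|11⟩) = (-0.3715 + 0.5921i):
new amp(|10⟩) = (0.907501 - 0.42005i)·a = (-0.6934 - 0.08843i)
new amp(|11⟩) = (0.907501 + 0.42005i)·b = (-0.5858 + 0.3813i)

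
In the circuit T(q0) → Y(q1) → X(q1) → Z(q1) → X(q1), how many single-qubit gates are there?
5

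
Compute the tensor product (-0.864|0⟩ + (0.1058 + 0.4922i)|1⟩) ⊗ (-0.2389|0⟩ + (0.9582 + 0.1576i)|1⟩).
0.2064|00⟩ + (-0.8279 - 0.1362i)|01⟩ + (-0.02528 - 0.1176i)|10⟩ + (0.02381 + 0.4883i)|11⟩

amp(|b₁b₂…⟩) = product of the factor amplitudes for bits b₁, b₂, …; only kets whose every factor amplitude is nonzero survive.
|00⟩: (-0.864)(-0.2389) = 0.2064
|01⟩: (-0.864)(0.9582 + 0.1576i) = (-0.8279 - 0.1362i)
|10⟩: (0.1058 + 0.4922i)(-0.2389) = (-0.02528 - 0.1176i)
|11⟩: (0.1058 + 0.4922i)(0.9582 + 0.1576i) = (0.02381 + 0.4883i)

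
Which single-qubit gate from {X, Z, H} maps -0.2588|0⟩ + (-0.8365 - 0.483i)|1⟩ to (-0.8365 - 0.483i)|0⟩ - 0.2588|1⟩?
X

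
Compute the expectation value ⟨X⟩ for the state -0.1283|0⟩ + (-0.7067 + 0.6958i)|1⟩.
0.1813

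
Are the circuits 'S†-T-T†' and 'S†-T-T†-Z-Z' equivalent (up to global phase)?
Yes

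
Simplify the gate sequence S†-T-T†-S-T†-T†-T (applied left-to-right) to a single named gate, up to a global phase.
T†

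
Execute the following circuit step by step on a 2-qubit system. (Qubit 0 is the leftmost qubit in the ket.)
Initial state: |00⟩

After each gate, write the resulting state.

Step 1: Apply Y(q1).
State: i|01⟩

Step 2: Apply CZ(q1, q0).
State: i|01⟩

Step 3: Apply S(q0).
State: i|01⟩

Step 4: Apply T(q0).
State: i|01⟩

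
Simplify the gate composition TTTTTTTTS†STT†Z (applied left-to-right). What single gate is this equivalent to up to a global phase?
Z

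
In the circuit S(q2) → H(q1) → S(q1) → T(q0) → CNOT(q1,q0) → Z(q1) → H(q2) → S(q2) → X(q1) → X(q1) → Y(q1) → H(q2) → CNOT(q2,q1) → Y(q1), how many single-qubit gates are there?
12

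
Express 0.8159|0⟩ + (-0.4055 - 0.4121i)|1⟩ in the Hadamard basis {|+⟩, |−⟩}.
(0.2902 - 0.2914i)|+⟩ + (0.8637 + 0.2914i)|−⟩

With |ψ⟩ = α|0⟩ + β|1⟩, the Hadamard-basis coefficients are ⟨+|ψ⟩ = (α + β)/√2 and ⟨−|ψ⟩ = (α − β)/√2.
Here α = 0.8159, β = (-0.4055 - 0.4121i): (α + β)/√2 = (0.2902 - 0.2914i), (α − β)/√2 = (0.8637 + 0.2914i).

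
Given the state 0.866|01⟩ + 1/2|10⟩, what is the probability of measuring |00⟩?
0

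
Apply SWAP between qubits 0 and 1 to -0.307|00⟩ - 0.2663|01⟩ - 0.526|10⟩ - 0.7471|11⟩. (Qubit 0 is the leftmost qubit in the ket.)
-0.307|00⟩ - 0.526|01⟩ - 0.2663|10⟩ - 0.7471|11⟩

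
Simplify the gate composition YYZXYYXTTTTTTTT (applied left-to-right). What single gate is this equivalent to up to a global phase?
Z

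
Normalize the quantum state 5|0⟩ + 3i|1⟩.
0.8575|0⟩ + 0.5145i|1⟩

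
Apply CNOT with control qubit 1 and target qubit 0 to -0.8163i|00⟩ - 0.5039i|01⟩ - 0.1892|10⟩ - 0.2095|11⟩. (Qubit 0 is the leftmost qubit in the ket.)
-0.8163i|00⟩ - 0.2095|01⟩ - 0.1892|10⟩ - 0.5039i|11⟩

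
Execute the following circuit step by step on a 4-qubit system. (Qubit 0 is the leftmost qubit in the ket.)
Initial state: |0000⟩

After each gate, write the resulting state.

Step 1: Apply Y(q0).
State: i|1000⟩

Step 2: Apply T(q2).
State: i|1000⟩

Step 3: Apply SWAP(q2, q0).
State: i|0010⟩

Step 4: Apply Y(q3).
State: -|0011⟩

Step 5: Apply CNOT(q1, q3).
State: -|0011⟩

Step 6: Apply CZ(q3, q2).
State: |0011⟩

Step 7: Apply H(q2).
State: 1/√2|0001⟩ - 1/√2|0011⟩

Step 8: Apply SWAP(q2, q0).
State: 1/√2|0001⟩ - 1/√2|1001⟩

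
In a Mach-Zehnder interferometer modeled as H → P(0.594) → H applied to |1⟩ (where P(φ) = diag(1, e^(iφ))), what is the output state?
(0.08565 - 0.2798i)|0⟩ + (0.9144 + 0.2798i)|1⟩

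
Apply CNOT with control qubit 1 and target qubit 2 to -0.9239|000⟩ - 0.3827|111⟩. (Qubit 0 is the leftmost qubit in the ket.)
-0.9239|000⟩ - 0.3827|110⟩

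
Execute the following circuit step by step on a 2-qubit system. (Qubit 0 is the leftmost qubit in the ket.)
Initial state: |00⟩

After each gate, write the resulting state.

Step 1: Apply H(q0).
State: 1/√2|00⟩ + 1/√2|10⟩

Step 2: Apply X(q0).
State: 1/√2|00⟩ + 1/√2|10⟩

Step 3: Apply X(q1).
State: 1/√2|01⟩ + 1/√2|11⟩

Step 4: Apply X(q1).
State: 1/√2|00⟩ + 1/√2|10⟩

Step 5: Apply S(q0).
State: 1/√2|00⟩ + (1/√2)i|10⟩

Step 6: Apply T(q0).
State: 1/√2|00⟩ + (-1/2 + (1/2)i)|10⟩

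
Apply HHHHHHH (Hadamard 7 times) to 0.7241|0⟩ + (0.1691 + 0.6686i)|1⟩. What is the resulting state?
(0.6316 + 0.4728i)|0⟩ + (0.3924 - 0.4728i)|1⟩

H² = I, so H^7 = H: a single Hadamard. With (a, b) = (0.7241, (0.1691 + 0.6686i)), H gives ((a + b)/√2, (a − b)/√2) = ((0.6316 + 0.4728i), (0.3924 - 0.4728i)).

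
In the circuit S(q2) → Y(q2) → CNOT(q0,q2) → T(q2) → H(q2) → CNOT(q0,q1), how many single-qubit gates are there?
4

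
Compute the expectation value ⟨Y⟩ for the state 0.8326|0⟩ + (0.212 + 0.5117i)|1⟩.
0.8521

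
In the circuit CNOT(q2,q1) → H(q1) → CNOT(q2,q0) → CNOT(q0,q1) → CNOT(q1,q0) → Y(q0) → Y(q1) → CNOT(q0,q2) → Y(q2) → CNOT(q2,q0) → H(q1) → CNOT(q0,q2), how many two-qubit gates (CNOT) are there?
7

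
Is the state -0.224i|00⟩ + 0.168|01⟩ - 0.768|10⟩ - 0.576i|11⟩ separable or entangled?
Separable

Writing the state as a|00⟩ + b|01⟩ + c|10⟩ + d|11⟩, it is a product state iff ad − bc = 0.
Here (a, b, c, d) = (-0.224i, 0.168, -0.768, -0.576i): ad − bc = (-0.224i)(-0.576i) − (0.168)(-0.768) = 0, so the state is separable.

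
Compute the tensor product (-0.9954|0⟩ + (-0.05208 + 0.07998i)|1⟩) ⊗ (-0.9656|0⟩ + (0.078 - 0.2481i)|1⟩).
0.9612|00⟩ + (-0.07764 + 0.247i)|01⟩ + (0.05029 - 0.07723i)|10⟩ + (0.01578 + 0.01916i)|11⟩

amp(|b₁b₂…⟩) = product of the factor amplitudes for bits b₁, b₂, …; only kets whose every factor amplitude is nonzero survive.
|00⟩: (-0.9954)(-0.9656) = 0.9612
|01⟩: (-0.9954)(0.078 - 0.2481i) = (-0.07764 + 0.247i)
|10⟩: (-0.05208 + 0.07998i)(-0.9656) = (0.05029 - 0.07723i)
|11⟩: (-0.05208 + 0.07998i)(0.078 - 0.2481i) = (0.01578 + 0.01916i)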